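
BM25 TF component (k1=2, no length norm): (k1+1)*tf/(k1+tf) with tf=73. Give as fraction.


BM25 TF component = (k1+1)*tf / (k1+tf)
k1 = 2, tf = 73
Numerator = (2+1)*73 = 219
Denominator = 2 + 73 = 75
= 219/75 = 73/25

73/25


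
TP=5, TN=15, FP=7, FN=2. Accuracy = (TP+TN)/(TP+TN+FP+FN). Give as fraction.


Accuracy = (TP + TN) / (TP + TN + FP + FN)
TP + TN = 5 + 15 = 20
Total = 5 + 15 + 7 + 2 = 29
Accuracy = 20 / 29 = 20/29

20/29


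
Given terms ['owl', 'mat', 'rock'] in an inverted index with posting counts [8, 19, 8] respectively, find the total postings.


Summing posting list sizes:
'owl': 8 postings
'mat': 19 postings
'rock': 8 postings
Total = 8 + 19 + 8 = 35

35


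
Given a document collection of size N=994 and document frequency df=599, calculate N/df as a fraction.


IDF ratio = N / df
= 994 / 599
= 994/599

994/599


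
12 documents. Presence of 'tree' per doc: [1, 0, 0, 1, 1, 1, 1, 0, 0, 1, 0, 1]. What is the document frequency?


Checking each document for 'tree':
Doc 1: present
Doc 2: absent
Doc 3: absent
Doc 4: present
Doc 5: present
Doc 6: present
Doc 7: present
Doc 8: absent
Doc 9: absent
Doc 10: present
Doc 11: absent
Doc 12: present
df = sum of presences = 1 + 0 + 0 + 1 + 1 + 1 + 1 + 0 + 0 + 1 + 0 + 1 = 7

7


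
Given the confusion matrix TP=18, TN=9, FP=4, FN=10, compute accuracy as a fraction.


Accuracy = (TP + TN) / (TP + TN + FP + FN)
TP + TN = 18 + 9 = 27
Total = 18 + 9 + 4 + 10 = 41
Accuracy = 27 / 41 = 27/41

27/41


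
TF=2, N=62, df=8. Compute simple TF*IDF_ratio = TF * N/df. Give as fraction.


TF * (N/df)
= 2 * (62/8)
= 2 * 31/4
= 31/2

31/2


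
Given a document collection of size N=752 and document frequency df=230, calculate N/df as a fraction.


IDF ratio = N / df
= 752 / 230
= 376/115

376/115


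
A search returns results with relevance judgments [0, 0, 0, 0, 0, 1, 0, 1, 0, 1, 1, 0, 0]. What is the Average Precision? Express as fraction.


Computing P@k for each relevant position:
Position 1: not relevant
Position 2: not relevant
Position 3: not relevant
Position 4: not relevant
Position 5: not relevant
Position 6: relevant, P@6 = 1/6 = 1/6
Position 7: not relevant
Position 8: relevant, P@8 = 2/8 = 1/4
Position 9: not relevant
Position 10: relevant, P@10 = 3/10 = 3/10
Position 11: relevant, P@11 = 4/11 = 4/11
Position 12: not relevant
Position 13: not relevant
Sum of P@k = 1/6 + 1/4 + 3/10 + 4/11 = 713/660
AP = 713/660 / 4 = 713/2640

713/2640


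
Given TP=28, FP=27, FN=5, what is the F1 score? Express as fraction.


F1 = 2 * P * R / (P + R)
P = TP/(TP+FP) = 28/55 = 28/55
R = TP/(TP+FN) = 28/33 = 28/33
2 * P * R = 2 * 28/55 * 28/33 = 1568/1815
P + R = 28/55 + 28/33 = 224/165
F1 = 1568/1815 / 224/165 = 7/11

7/11


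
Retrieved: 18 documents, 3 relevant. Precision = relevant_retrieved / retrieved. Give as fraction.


Precision = relevant_retrieved / total_retrieved
= 3 / 18
= 3 / (3 + 15)
= 1/6

1/6


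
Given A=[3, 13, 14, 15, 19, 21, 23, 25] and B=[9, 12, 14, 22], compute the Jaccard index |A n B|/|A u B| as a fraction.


A intersect B = [14]
|A intersect B| = 1
A union B = [3, 9, 12, 13, 14, 15, 19, 21, 22, 23, 25]
|A union B| = 11
Jaccard = 1/11 = 1/11

1/11


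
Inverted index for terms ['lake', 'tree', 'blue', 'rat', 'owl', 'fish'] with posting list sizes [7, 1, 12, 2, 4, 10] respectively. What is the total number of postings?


Summing posting list sizes:
'lake': 7 postings
'tree': 1 postings
'blue': 12 postings
'rat': 2 postings
'owl': 4 postings
'fish': 10 postings
Total = 7 + 1 + 12 + 2 + 4 + 10 = 36

36


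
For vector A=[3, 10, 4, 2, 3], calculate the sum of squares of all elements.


|A|^2 = sum of squared components
A[0]^2 = 3^2 = 9
A[1]^2 = 10^2 = 100
A[2]^2 = 4^2 = 16
A[3]^2 = 2^2 = 4
A[4]^2 = 3^2 = 9
Sum = 9 + 100 + 16 + 4 + 9 = 138

138


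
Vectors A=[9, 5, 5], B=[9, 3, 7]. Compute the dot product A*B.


Dot product = sum of element-wise products
A[0]*B[0] = 9*9 = 81
A[1]*B[1] = 5*3 = 15
A[2]*B[2] = 5*7 = 35
Sum = 81 + 15 + 35 = 131

131


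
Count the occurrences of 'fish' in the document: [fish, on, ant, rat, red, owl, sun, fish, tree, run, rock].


Document has 11 words
Scanning for 'fish':
Found at positions: [0, 7]
Count = 2

2


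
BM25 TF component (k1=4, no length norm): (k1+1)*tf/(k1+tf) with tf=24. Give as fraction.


BM25 TF component = (k1+1)*tf / (k1+tf)
k1 = 4, tf = 24
Numerator = (4+1)*24 = 120
Denominator = 4 + 24 = 28
= 120/28 = 30/7

30/7


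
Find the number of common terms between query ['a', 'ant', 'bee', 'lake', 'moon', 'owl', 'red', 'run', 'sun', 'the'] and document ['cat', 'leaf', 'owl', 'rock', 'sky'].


Query terms: ['a', 'ant', 'bee', 'lake', 'moon', 'owl', 'red', 'run', 'sun', 'the']
Document terms: ['cat', 'leaf', 'owl', 'rock', 'sky']
Common terms: ['owl']
Overlap count = 1

1


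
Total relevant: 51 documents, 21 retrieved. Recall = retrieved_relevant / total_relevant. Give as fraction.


Recall = retrieved_relevant / total_relevant
= 21 / 51
= 21 / (21 + 30)
= 7/17

7/17


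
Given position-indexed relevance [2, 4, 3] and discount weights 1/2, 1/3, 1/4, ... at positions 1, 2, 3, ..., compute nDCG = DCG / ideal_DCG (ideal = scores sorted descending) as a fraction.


Position discount weights w_i = 1/(i+1) for i=1..3:
Weights = [1/2, 1/3, 1/4]
Actual relevance: [2, 4, 3]
DCG = 2/2 + 4/3 + 3/4 = 37/12
Ideal relevance (sorted desc): [4, 3, 2]
Ideal DCG = 4/2 + 3/3 + 2/4 = 7/2
nDCG = DCG / ideal_DCG = 37/12 / 7/2 = 37/42

37/42


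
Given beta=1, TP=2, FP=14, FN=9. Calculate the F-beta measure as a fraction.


P = TP/(TP+FP) = 2/16 = 1/8
R = TP/(TP+FN) = 2/11 = 2/11
beta^2 = 1^2 = 1
(1 + beta^2) = 2
Numerator = (1+beta^2)*P*R = 1/22
Denominator = beta^2*P + R = 1/8 + 2/11 = 27/88
F_beta = 4/27

4/27


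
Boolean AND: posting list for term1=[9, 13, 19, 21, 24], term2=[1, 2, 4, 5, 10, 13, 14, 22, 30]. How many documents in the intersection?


Boolean AND: find intersection of posting lists
term1 docs: [9, 13, 19, 21, 24]
term2 docs: [1, 2, 4, 5, 10, 13, 14, 22, 30]
Intersection: [13]
|intersection| = 1

1


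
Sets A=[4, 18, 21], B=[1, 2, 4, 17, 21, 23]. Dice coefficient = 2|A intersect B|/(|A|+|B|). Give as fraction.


A intersect B = [4, 21]
|A intersect B| = 2
|A| = 3, |B| = 6
Dice = 2*2 / (3+6)
= 4 / 9 = 4/9

4/9


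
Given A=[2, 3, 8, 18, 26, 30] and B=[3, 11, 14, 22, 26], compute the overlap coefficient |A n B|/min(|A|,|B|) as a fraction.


A intersect B = [3, 26]
|A intersect B| = 2
min(|A|, |B|) = min(6, 5) = 5
Overlap = 2 / 5 = 2/5

2/5


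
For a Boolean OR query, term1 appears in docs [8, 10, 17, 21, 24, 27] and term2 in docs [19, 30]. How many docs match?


Boolean OR: find union of posting lists
term1 docs: [8, 10, 17, 21, 24, 27]
term2 docs: [19, 30]
Union: [8, 10, 17, 19, 21, 24, 27, 30]
|union| = 8

8


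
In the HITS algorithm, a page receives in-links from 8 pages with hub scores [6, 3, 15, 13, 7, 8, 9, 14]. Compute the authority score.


Authority = sum of hub scores of in-linkers
In-link 1: hub score = 6
In-link 2: hub score = 3
In-link 3: hub score = 15
In-link 4: hub score = 13
In-link 5: hub score = 7
In-link 6: hub score = 8
In-link 7: hub score = 9
In-link 8: hub score = 14
Authority = 6 + 3 + 15 + 13 + 7 + 8 + 9 + 14 = 75

75


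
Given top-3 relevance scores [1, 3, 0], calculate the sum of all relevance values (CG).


Cumulative Gain = sum of relevance scores
Position 1: rel=1, running sum=1
Position 2: rel=3, running sum=4
Position 3: rel=0, running sum=4
CG = 4

4


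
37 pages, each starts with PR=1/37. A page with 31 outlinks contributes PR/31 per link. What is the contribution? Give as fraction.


Initial PR = 1/37 = 1/37
Outlinks = 31
Contribution per link = PR / outlinks
= 1/37 / 31
= 1/1147

1/1147


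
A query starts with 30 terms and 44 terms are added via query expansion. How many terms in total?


Original terms: 30
Expansion terms: 44
Total = 30 + 44 = 74

74


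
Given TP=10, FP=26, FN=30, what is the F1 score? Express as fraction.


F1 = 2 * P * R / (P + R)
P = TP/(TP+FP) = 10/36 = 5/18
R = TP/(TP+FN) = 10/40 = 1/4
2 * P * R = 2 * 5/18 * 1/4 = 5/36
P + R = 5/18 + 1/4 = 19/36
F1 = 5/36 / 19/36 = 5/19

5/19


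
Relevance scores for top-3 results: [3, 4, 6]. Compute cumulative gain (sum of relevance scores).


Cumulative Gain = sum of relevance scores
Position 1: rel=3, running sum=3
Position 2: rel=4, running sum=7
Position 3: rel=6, running sum=13
CG = 13

13


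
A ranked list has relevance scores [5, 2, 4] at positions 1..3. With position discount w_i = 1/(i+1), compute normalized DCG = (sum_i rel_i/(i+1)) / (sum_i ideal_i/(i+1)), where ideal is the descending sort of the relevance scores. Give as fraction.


Position discount weights w_i = 1/(i+1) for i=1..3:
Weights = [1/2, 1/3, 1/4]
Actual relevance: [5, 2, 4]
DCG = 5/2 + 2/3 + 4/4 = 25/6
Ideal relevance (sorted desc): [5, 4, 2]
Ideal DCG = 5/2 + 4/3 + 2/4 = 13/3
nDCG = DCG / ideal_DCG = 25/6 / 13/3 = 25/26

25/26


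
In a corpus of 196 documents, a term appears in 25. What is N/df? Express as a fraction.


IDF ratio = N / df
= 196 / 25
= 196/25

196/25


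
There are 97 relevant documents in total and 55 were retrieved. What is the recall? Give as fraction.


Recall = retrieved_relevant / total_relevant
= 55 / 97
= 55 / (55 + 42)
= 55/97

55/97


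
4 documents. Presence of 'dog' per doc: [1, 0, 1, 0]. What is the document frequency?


Checking each document for 'dog':
Doc 1: present
Doc 2: absent
Doc 3: present
Doc 4: absent
df = sum of presences = 1 + 0 + 1 + 0 = 2

2


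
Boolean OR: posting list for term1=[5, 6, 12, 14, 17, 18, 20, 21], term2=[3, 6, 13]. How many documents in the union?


Boolean OR: find union of posting lists
term1 docs: [5, 6, 12, 14, 17, 18, 20, 21]
term2 docs: [3, 6, 13]
Union: [3, 5, 6, 12, 13, 14, 17, 18, 20, 21]
|union| = 10

10


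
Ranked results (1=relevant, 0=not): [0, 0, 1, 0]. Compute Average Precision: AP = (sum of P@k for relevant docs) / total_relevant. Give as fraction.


Computing P@k for each relevant position:
Position 1: not relevant
Position 2: not relevant
Position 3: relevant, P@3 = 1/3 = 1/3
Position 4: not relevant
Sum of P@k = 1/3 = 1/3
AP = 1/3 / 1 = 1/3

1/3


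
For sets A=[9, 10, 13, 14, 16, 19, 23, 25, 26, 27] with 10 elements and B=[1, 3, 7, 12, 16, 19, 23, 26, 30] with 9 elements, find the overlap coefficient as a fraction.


A intersect B = [16, 19, 23, 26]
|A intersect B| = 4
min(|A|, |B|) = min(10, 9) = 9
Overlap = 4 / 9 = 4/9

4/9


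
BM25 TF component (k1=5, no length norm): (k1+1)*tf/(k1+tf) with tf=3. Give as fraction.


BM25 TF component = (k1+1)*tf / (k1+tf)
k1 = 5, tf = 3
Numerator = (5+1)*3 = 18
Denominator = 5 + 3 = 8
= 18/8 = 9/4

9/4


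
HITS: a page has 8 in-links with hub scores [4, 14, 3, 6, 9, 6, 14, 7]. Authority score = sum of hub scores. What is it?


Authority = sum of hub scores of in-linkers
In-link 1: hub score = 4
In-link 2: hub score = 14
In-link 3: hub score = 3
In-link 4: hub score = 6
In-link 5: hub score = 9
In-link 6: hub score = 6
In-link 7: hub score = 14
In-link 8: hub score = 7
Authority = 4 + 14 + 3 + 6 + 9 + 6 + 14 + 7 = 63

63


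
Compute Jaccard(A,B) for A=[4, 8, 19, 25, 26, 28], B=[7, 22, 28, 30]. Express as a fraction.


A intersect B = [28]
|A intersect B| = 1
A union B = [4, 7, 8, 19, 22, 25, 26, 28, 30]
|A union B| = 9
Jaccard = 1/9 = 1/9

1/9


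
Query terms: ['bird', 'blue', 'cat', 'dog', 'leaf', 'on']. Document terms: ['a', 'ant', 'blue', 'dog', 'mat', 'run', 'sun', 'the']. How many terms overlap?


Query terms: ['bird', 'blue', 'cat', 'dog', 'leaf', 'on']
Document terms: ['a', 'ant', 'blue', 'dog', 'mat', 'run', 'sun', 'the']
Common terms: ['blue', 'dog']
Overlap count = 2

2


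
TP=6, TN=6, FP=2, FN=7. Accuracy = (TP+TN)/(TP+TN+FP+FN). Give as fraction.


Accuracy = (TP + TN) / (TP + TN + FP + FN)
TP + TN = 6 + 6 = 12
Total = 6 + 6 + 2 + 7 = 21
Accuracy = 12 / 21 = 4/7

4/7


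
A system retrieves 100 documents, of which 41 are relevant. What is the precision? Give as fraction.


Precision = relevant_retrieved / total_retrieved
= 41 / 100
= 41 / (41 + 59)
= 41/100

41/100


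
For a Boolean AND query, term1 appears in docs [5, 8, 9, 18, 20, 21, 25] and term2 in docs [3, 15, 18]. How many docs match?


Boolean AND: find intersection of posting lists
term1 docs: [5, 8, 9, 18, 20, 21, 25]
term2 docs: [3, 15, 18]
Intersection: [18]
|intersection| = 1

1


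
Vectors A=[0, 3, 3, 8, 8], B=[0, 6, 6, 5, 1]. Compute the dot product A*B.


Dot product = sum of element-wise products
A[0]*B[0] = 0*0 = 0
A[1]*B[1] = 3*6 = 18
A[2]*B[2] = 3*6 = 18
A[3]*B[3] = 8*5 = 40
A[4]*B[4] = 8*1 = 8
Sum = 0 + 18 + 18 + 40 + 8 = 84

84


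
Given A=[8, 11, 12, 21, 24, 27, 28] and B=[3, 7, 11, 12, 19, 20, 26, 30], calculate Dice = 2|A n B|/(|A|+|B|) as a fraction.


A intersect B = [11, 12]
|A intersect B| = 2
|A| = 7, |B| = 8
Dice = 2*2 / (7+8)
= 4 / 15 = 4/15

4/15


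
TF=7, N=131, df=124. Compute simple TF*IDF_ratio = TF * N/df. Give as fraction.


TF * (N/df)
= 7 * (131/124)
= 7 * 131/124
= 917/124

917/124


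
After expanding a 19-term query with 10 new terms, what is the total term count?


Original terms: 19
Expansion terms: 10
Total = 19 + 10 = 29

29


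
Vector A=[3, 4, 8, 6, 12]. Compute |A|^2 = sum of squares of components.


|A|^2 = sum of squared components
A[0]^2 = 3^2 = 9
A[1]^2 = 4^2 = 16
A[2]^2 = 8^2 = 64
A[3]^2 = 6^2 = 36
A[4]^2 = 12^2 = 144
Sum = 9 + 16 + 64 + 36 + 144 = 269

269


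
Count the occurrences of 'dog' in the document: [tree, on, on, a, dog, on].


Document has 6 words
Scanning for 'dog':
Found at positions: [4]
Count = 1

1


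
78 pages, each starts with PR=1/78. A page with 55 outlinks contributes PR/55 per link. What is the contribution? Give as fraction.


Initial PR = 1/78 = 1/78
Outlinks = 55
Contribution per link = PR / outlinks
= 1/78 / 55
= 1/4290

1/4290


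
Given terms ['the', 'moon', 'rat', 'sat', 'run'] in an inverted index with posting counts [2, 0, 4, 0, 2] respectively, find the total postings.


Summing posting list sizes:
'the': 2 postings
'moon': 0 postings
'rat': 4 postings
'sat': 0 postings
'run': 2 postings
Total = 2 + 0 + 4 + 0 + 2 = 8

8


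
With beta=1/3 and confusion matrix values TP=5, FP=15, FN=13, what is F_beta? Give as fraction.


P = TP/(TP+FP) = 5/20 = 1/4
R = TP/(TP+FN) = 5/18 = 5/18
beta^2 = 1/3^2 = 1/9
(1 + beta^2) = 10/9
Numerator = (1+beta^2)*P*R = 25/324
Denominator = beta^2*P + R = 1/36 + 5/18 = 11/36
F_beta = 25/99

25/99


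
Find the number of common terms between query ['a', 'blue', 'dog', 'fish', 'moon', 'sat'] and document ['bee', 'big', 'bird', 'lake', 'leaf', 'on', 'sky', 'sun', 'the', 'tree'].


Query terms: ['a', 'blue', 'dog', 'fish', 'moon', 'sat']
Document terms: ['bee', 'big', 'bird', 'lake', 'leaf', 'on', 'sky', 'sun', 'the', 'tree']
Common terms: []
Overlap count = 0

0


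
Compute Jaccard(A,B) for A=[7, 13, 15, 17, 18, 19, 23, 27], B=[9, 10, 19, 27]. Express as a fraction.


A intersect B = [19, 27]
|A intersect B| = 2
A union B = [7, 9, 10, 13, 15, 17, 18, 19, 23, 27]
|A union B| = 10
Jaccard = 2/10 = 1/5

1/5


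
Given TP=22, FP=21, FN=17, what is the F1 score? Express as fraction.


F1 = 2 * P * R / (P + R)
P = TP/(TP+FP) = 22/43 = 22/43
R = TP/(TP+FN) = 22/39 = 22/39
2 * P * R = 2 * 22/43 * 22/39 = 968/1677
P + R = 22/43 + 22/39 = 1804/1677
F1 = 968/1677 / 1804/1677 = 22/41

22/41


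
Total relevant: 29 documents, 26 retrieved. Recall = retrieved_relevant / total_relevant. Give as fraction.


Recall = retrieved_relevant / total_relevant
= 26 / 29
= 26 / (26 + 3)
= 26/29

26/29


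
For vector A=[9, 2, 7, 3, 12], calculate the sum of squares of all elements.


|A|^2 = sum of squared components
A[0]^2 = 9^2 = 81
A[1]^2 = 2^2 = 4
A[2]^2 = 7^2 = 49
A[3]^2 = 3^2 = 9
A[4]^2 = 12^2 = 144
Sum = 81 + 4 + 49 + 9 + 144 = 287

287


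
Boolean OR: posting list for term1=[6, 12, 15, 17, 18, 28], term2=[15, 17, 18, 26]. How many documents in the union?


Boolean OR: find union of posting lists
term1 docs: [6, 12, 15, 17, 18, 28]
term2 docs: [15, 17, 18, 26]
Union: [6, 12, 15, 17, 18, 26, 28]
|union| = 7

7


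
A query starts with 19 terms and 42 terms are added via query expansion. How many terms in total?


Original terms: 19
Expansion terms: 42
Total = 19 + 42 = 61

61


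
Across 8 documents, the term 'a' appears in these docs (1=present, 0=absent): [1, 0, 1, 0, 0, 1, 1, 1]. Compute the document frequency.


Checking each document for 'a':
Doc 1: present
Doc 2: absent
Doc 3: present
Doc 4: absent
Doc 5: absent
Doc 6: present
Doc 7: present
Doc 8: present
df = sum of presences = 1 + 0 + 1 + 0 + 0 + 1 + 1 + 1 = 5

5


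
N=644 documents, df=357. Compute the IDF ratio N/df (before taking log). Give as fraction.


IDF ratio = N / df
= 644 / 357
= 92/51

92/51


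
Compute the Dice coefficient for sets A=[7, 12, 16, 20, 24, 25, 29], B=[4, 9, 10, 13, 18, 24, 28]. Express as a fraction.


A intersect B = [24]
|A intersect B| = 1
|A| = 7, |B| = 7
Dice = 2*1 / (7+7)
= 2 / 14 = 1/7

1/7


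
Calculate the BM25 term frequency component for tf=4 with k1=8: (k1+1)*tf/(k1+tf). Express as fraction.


BM25 TF component = (k1+1)*tf / (k1+tf)
k1 = 8, tf = 4
Numerator = (8+1)*4 = 36
Denominator = 8 + 4 = 12
= 36/12 = 3

3


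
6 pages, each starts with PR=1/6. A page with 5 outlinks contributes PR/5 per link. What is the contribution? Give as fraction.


Initial PR = 1/6 = 1/6
Outlinks = 5
Contribution per link = PR / outlinks
= 1/6 / 5
= 1/30

1/30


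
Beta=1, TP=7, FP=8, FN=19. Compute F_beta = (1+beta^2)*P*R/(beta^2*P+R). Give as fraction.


P = TP/(TP+FP) = 7/15 = 7/15
R = TP/(TP+FN) = 7/26 = 7/26
beta^2 = 1^2 = 1
(1 + beta^2) = 2
Numerator = (1+beta^2)*P*R = 49/195
Denominator = beta^2*P + R = 7/15 + 7/26 = 287/390
F_beta = 14/41

14/41


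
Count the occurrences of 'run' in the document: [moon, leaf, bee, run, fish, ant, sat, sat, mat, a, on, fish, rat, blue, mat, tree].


Document has 16 words
Scanning for 'run':
Found at positions: [3]
Count = 1

1


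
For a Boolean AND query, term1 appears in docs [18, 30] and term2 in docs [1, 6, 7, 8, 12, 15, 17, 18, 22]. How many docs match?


Boolean AND: find intersection of posting lists
term1 docs: [18, 30]
term2 docs: [1, 6, 7, 8, 12, 15, 17, 18, 22]
Intersection: [18]
|intersection| = 1

1


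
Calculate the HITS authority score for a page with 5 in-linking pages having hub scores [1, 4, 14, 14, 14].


Authority = sum of hub scores of in-linkers
In-link 1: hub score = 1
In-link 2: hub score = 4
In-link 3: hub score = 14
In-link 4: hub score = 14
In-link 5: hub score = 14
Authority = 1 + 4 + 14 + 14 + 14 = 47

47


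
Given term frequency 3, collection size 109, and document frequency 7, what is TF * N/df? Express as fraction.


TF * (N/df)
= 3 * (109/7)
= 3 * 109/7
= 327/7

327/7


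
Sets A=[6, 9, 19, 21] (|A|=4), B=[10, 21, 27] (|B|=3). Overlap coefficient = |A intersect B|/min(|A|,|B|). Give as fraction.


A intersect B = [21]
|A intersect B| = 1
min(|A|, |B|) = min(4, 3) = 3
Overlap = 1 / 3 = 1/3

1/3


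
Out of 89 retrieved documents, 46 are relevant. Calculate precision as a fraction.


Precision = relevant_retrieved / total_retrieved
= 46 / 89
= 46 / (46 + 43)
= 46/89

46/89


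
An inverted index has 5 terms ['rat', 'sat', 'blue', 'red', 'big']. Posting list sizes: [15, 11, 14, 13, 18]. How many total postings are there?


Summing posting list sizes:
'rat': 15 postings
'sat': 11 postings
'blue': 14 postings
'red': 13 postings
'big': 18 postings
Total = 15 + 11 + 14 + 13 + 18 = 71

71


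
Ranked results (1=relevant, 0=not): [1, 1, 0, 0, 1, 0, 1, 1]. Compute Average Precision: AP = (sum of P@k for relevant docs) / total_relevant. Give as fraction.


Computing P@k for each relevant position:
Position 1: relevant, P@1 = 1/1 = 1
Position 2: relevant, P@2 = 2/2 = 1
Position 3: not relevant
Position 4: not relevant
Position 5: relevant, P@5 = 3/5 = 3/5
Position 6: not relevant
Position 7: relevant, P@7 = 4/7 = 4/7
Position 8: relevant, P@8 = 5/8 = 5/8
Sum of P@k = 1 + 1 + 3/5 + 4/7 + 5/8 = 1063/280
AP = 1063/280 / 5 = 1063/1400

1063/1400


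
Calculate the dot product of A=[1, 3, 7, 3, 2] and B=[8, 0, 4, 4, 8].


Dot product = sum of element-wise products
A[0]*B[0] = 1*8 = 8
A[1]*B[1] = 3*0 = 0
A[2]*B[2] = 7*4 = 28
A[3]*B[3] = 3*4 = 12
A[4]*B[4] = 2*8 = 16
Sum = 8 + 0 + 28 + 12 + 16 = 64

64


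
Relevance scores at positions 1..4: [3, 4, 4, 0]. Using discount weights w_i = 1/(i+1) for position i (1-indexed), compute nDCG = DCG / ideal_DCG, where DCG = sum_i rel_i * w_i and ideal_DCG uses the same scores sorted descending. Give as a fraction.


Position discount weights w_i = 1/(i+1) for i=1..4:
Weights = [1/2, 1/3, 1/4, 1/5]
Actual relevance: [3, 4, 4, 0]
DCG = 3/2 + 4/3 + 4/4 + 0/5 = 23/6
Ideal relevance (sorted desc): [4, 4, 3, 0]
Ideal DCG = 4/2 + 4/3 + 3/4 + 0/5 = 49/12
nDCG = DCG / ideal_DCG = 23/6 / 49/12 = 46/49

46/49


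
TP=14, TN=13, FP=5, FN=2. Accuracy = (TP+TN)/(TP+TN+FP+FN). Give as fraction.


Accuracy = (TP + TN) / (TP + TN + FP + FN)
TP + TN = 14 + 13 = 27
Total = 14 + 13 + 5 + 2 = 34
Accuracy = 27 / 34 = 27/34

27/34


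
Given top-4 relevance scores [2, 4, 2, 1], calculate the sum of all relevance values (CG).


Cumulative Gain = sum of relevance scores
Position 1: rel=2, running sum=2
Position 2: rel=4, running sum=6
Position 3: rel=2, running sum=8
Position 4: rel=1, running sum=9
CG = 9

9


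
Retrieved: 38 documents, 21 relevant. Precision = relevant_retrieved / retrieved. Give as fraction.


Precision = relevant_retrieved / total_retrieved
= 21 / 38
= 21 / (21 + 17)
= 21/38

21/38


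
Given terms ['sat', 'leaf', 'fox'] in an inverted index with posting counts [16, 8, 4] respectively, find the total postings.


Summing posting list sizes:
'sat': 16 postings
'leaf': 8 postings
'fox': 4 postings
Total = 16 + 8 + 4 = 28

28


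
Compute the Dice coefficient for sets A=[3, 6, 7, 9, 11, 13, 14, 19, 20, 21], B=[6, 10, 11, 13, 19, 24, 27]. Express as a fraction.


A intersect B = [6, 11, 13, 19]
|A intersect B| = 4
|A| = 10, |B| = 7
Dice = 2*4 / (10+7)
= 8 / 17 = 8/17

8/17


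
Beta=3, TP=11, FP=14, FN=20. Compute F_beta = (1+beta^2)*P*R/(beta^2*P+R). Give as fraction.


P = TP/(TP+FP) = 11/25 = 11/25
R = TP/(TP+FN) = 11/31 = 11/31
beta^2 = 3^2 = 9
(1 + beta^2) = 10
Numerator = (1+beta^2)*P*R = 242/155
Denominator = beta^2*P + R = 99/25 + 11/31 = 3344/775
F_beta = 55/152

55/152


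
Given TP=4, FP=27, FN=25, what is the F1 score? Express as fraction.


F1 = 2 * P * R / (P + R)
P = TP/(TP+FP) = 4/31 = 4/31
R = TP/(TP+FN) = 4/29 = 4/29
2 * P * R = 2 * 4/31 * 4/29 = 32/899
P + R = 4/31 + 4/29 = 240/899
F1 = 32/899 / 240/899 = 2/15

2/15


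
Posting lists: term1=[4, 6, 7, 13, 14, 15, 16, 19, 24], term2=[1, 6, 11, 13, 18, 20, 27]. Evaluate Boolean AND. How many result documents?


Boolean AND: find intersection of posting lists
term1 docs: [4, 6, 7, 13, 14, 15, 16, 19, 24]
term2 docs: [1, 6, 11, 13, 18, 20, 27]
Intersection: [6, 13]
|intersection| = 2

2


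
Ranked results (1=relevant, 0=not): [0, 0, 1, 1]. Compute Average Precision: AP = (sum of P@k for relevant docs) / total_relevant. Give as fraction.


Computing P@k for each relevant position:
Position 1: not relevant
Position 2: not relevant
Position 3: relevant, P@3 = 1/3 = 1/3
Position 4: relevant, P@4 = 2/4 = 1/2
Sum of P@k = 1/3 + 1/2 = 5/6
AP = 5/6 / 2 = 5/12

5/12


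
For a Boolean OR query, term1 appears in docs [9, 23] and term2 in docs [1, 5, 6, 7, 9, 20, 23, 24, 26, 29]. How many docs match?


Boolean OR: find union of posting lists
term1 docs: [9, 23]
term2 docs: [1, 5, 6, 7, 9, 20, 23, 24, 26, 29]
Union: [1, 5, 6, 7, 9, 20, 23, 24, 26, 29]
|union| = 10

10


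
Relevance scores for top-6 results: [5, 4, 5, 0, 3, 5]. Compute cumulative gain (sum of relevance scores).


Cumulative Gain = sum of relevance scores
Position 1: rel=5, running sum=5
Position 2: rel=4, running sum=9
Position 3: rel=5, running sum=14
Position 4: rel=0, running sum=14
Position 5: rel=3, running sum=17
Position 6: rel=5, running sum=22
CG = 22

22


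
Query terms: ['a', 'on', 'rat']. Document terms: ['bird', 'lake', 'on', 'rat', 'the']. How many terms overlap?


Query terms: ['a', 'on', 'rat']
Document terms: ['bird', 'lake', 'on', 'rat', 'the']
Common terms: ['on', 'rat']
Overlap count = 2

2


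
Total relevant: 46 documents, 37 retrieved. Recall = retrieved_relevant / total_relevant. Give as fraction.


Recall = retrieved_relevant / total_relevant
= 37 / 46
= 37 / (37 + 9)
= 37/46

37/46


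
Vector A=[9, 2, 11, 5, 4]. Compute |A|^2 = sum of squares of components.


|A|^2 = sum of squared components
A[0]^2 = 9^2 = 81
A[1]^2 = 2^2 = 4
A[2]^2 = 11^2 = 121
A[3]^2 = 5^2 = 25
A[4]^2 = 4^2 = 16
Sum = 81 + 4 + 121 + 25 + 16 = 247

247


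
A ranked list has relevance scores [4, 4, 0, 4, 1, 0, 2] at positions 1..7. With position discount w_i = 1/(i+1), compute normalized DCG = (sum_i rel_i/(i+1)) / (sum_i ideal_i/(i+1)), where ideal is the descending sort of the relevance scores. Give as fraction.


Position discount weights w_i = 1/(i+1) for i=1..7:
Weights = [1/2, 1/3, 1/4, 1/5, 1/6, 1/7, 1/8]
Actual relevance: [4, 4, 0, 4, 1, 0, 2]
DCG = 4/2 + 4/3 + 0/4 + 4/5 + 1/6 + 0/7 + 2/8 = 91/20
Ideal relevance (sorted desc): [4, 4, 4, 2, 1, 0, 0]
Ideal DCG = 4/2 + 4/3 + 4/4 + 2/5 + 1/6 + 0/7 + 0/8 = 49/10
nDCG = DCG / ideal_DCG = 91/20 / 49/10 = 13/14

13/14


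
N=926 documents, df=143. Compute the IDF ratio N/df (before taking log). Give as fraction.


IDF ratio = N / df
= 926 / 143
= 926/143

926/143


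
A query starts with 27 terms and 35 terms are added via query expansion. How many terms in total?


Original terms: 27
Expansion terms: 35
Total = 27 + 35 = 62

62


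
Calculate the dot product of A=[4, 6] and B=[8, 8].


Dot product = sum of element-wise products
A[0]*B[0] = 4*8 = 32
A[1]*B[1] = 6*8 = 48
Sum = 32 + 48 = 80

80


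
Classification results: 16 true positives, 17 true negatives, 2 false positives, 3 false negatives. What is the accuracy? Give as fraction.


Accuracy = (TP + TN) / (TP + TN + FP + FN)
TP + TN = 16 + 17 = 33
Total = 16 + 17 + 2 + 3 = 38
Accuracy = 33 / 38 = 33/38

33/38


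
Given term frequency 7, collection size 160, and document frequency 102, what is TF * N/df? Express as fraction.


TF * (N/df)
= 7 * (160/102)
= 7 * 80/51
= 560/51

560/51


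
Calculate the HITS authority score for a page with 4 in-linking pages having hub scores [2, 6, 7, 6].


Authority = sum of hub scores of in-linkers
In-link 1: hub score = 2
In-link 2: hub score = 6
In-link 3: hub score = 7
In-link 4: hub score = 6
Authority = 2 + 6 + 7 + 6 = 21

21


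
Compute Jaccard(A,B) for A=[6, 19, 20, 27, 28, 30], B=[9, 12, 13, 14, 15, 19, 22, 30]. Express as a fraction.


A intersect B = [19, 30]
|A intersect B| = 2
A union B = [6, 9, 12, 13, 14, 15, 19, 20, 22, 27, 28, 30]
|A union B| = 12
Jaccard = 2/12 = 1/6

1/6


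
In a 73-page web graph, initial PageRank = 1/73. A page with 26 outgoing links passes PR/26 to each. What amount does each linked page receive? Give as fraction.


Initial PR = 1/73 = 1/73
Outlinks = 26
Contribution per link = PR / outlinks
= 1/73 / 26
= 1/1898

1/1898


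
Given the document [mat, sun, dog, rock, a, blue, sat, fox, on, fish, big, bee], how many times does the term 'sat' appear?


Document has 12 words
Scanning for 'sat':
Found at positions: [6]
Count = 1

1


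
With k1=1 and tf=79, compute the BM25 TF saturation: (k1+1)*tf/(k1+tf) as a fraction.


BM25 TF component = (k1+1)*tf / (k1+tf)
k1 = 1, tf = 79
Numerator = (1+1)*79 = 158
Denominator = 1 + 79 = 80
= 158/80 = 79/40

79/40


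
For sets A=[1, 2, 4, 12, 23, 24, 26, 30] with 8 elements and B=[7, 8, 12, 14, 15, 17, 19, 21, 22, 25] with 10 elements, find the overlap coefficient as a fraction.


A intersect B = [12]
|A intersect B| = 1
min(|A|, |B|) = min(8, 10) = 8
Overlap = 1 / 8 = 1/8

1/8


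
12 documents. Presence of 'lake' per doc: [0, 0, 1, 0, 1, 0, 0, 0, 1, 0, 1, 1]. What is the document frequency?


Checking each document for 'lake':
Doc 1: absent
Doc 2: absent
Doc 3: present
Doc 4: absent
Doc 5: present
Doc 6: absent
Doc 7: absent
Doc 8: absent
Doc 9: present
Doc 10: absent
Doc 11: present
Doc 12: present
df = sum of presences = 0 + 0 + 1 + 0 + 1 + 0 + 0 + 0 + 1 + 0 + 1 + 1 = 5

5


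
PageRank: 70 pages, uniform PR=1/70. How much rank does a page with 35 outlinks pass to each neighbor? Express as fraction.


Initial PR = 1/70 = 1/70
Outlinks = 35
Contribution per link = PR / outlinks
= 1/70 / 35
= 1/2450

1/2450


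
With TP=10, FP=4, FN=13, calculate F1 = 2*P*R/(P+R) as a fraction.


F1 = 2 * P * R / (P + R)
P = TP/(TP+FP) = 10/14 = 5/7
R = TP/(TP+FN) = 10/23 = 10/23
2 * P * R = 2 * 5/7 * 10/23 = 100/161
P + R = 5/7 + 10/23 = 185/161
F1 = 100/161 / 185/161 = 20/37

20/37


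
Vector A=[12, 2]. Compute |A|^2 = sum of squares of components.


|A|^2 = sum of squared components
A[0]^2 = 12^2 = 144
A[1]^2 = 2^2 = 4
Sum = 144 + 4 = 148

148


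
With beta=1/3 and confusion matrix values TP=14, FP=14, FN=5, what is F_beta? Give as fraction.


P = TP/(TP+FP) = 14/28 = 1/2
R = TP/(TP+FN) = 14/19 = 14/19
beta^2 = 1/3^2 = 1/9
(1 + beta^2) = 10/9
Numerator = (1+beta^2)*P*R = 70/171
Denominator = beta^2*P + R = 1/18 + 14/19 = 271/342
F_beta = 140/271

140/271


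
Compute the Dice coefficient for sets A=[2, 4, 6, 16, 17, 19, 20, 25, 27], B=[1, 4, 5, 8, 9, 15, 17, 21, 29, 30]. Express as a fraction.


A intersect B = [4, 17]
|A intersect B| = 2
|A| = 9, |B| = 10
Dice = 2*2 / (9+10)
= 4 / 19 = 4/19

4/19


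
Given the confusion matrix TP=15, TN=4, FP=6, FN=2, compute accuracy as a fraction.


Accuracy = (TP + TN) / (TP + TN + FP + FN)
TP + TN = 15 + 4 = 19
Total = 15 + 4 + 6 + 2 = 27
Accuracy = 19 / 27 = 19/27

19/27


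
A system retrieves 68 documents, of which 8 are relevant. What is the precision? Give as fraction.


Precision = relevant_retrieved / total_retrieved
= 8 / 68
= 8 / (8 + 60)
= 2/17

2/17


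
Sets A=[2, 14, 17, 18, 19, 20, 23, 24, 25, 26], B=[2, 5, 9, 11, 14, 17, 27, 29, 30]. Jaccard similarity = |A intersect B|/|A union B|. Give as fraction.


A intersect B = [2, 14, 17]
|A intersect B| = 3
A union B = [2, 5, 9, 11, 14, 17, 18, 19, 20, 23, 24, 25, 26, 27, 29, 30]
|A union B| = 16
Jaccard = 3/16 = 3/16

3/16


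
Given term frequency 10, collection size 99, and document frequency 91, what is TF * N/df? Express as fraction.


TF * (N/df)
= 10 * (99/91)
= 10 * 99/91
= 990/91

990/91


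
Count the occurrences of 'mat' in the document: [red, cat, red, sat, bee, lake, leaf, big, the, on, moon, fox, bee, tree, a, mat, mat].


Document has 17 words
Scanning for 'mat':
Found at positions: [15, 16]
Count = 2

2


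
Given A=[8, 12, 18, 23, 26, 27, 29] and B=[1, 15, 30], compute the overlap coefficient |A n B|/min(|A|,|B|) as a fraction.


A intersect B = []
|A intersect B| = 0
min(|A|, |B|) = min(7, 3) = 3
Overlap = 0 / 3 = 0

0


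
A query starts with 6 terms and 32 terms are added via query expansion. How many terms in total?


Original terms: 6
Expansion terms: 32
Total = 6 + 32 = 38

38


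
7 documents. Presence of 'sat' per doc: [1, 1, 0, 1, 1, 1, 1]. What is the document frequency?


Checking each document for 'sat':
Doc 1: present
Doc 2: present
Doc 3: absent
Doc 4: present
Doc 5: present
Doc 6: present
Doc 7: present
df = sum of presences = 1 + 1 + 0 + 1 + 1 + 1 + 1 = 6

6


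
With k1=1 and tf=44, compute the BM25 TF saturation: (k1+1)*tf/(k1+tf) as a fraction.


BM25 TF component = (k1+1)*tf / (k1+tf)
k1 = 1, tf = 44
Numerator = (1+1)*44 = 88
Denominator = 1 + 44 = 45
= 88/45 = 88/45

88/45


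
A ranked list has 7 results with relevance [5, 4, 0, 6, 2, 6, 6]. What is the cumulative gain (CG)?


Cumulative Gain = sum of relevance scores
Position 1: rel=5, running sum=5
Position 2: rel=4, running sum=9
Position 3: rel=0, running sum=9
Position 4: rel=6, running sum=15
Position 5: rel=2, running sum=17
Position 6: rel=6, running sum=23
Position 7: rel=6, running sum=29
CG = 29

29


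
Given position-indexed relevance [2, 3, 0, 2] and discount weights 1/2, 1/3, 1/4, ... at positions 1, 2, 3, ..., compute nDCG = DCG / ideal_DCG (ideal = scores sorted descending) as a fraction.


Position discount weights w_i = 1/(i+1) for i=1..4:
Weights = [1/2, 1/3, 1/4, 1/5]
Actual relevance: [2, 3, 0, 2]
DCG = 2/2 + 3/3 + 0/4 + 2/5 = 12/5
Ideal relevance (sorted desc): [3, 2, 2, 0]
Ideal DCG = 3/2 + 2/3 + 2/4 + 0/5 = 8/3
nDCG = DCG / ideal_DCG = 12/5 / 8/3 = 9/10

9/10


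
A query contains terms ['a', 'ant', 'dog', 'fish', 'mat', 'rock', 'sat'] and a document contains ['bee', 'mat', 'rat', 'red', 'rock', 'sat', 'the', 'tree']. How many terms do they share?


Query terms: ['a', 'ant', 'dog', 'fish', 'mat', 'rock', 'sat']
Document terms: ['bee', 'mat', 'rat', 'red', 'rock', 'sat', 'the', 'tree']
Common terms: ['mat', 'rock', 'sat']
Overlap count = 3

3


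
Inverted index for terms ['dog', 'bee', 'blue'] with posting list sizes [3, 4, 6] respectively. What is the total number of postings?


Summing posting list sizes:
'dog': 3 postings
'bee': 4 postings
'blue': 6 postings
Total = 3 + 4 + 6 = 13

13


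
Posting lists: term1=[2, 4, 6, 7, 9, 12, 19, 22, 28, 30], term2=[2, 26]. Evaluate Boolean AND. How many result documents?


Boolean AND: find intersection of posting lists
term1 docs: [2, 4, 6, 7, 9, 12, 19, 22, 28, 30]
term2 docs: [2, 26]
Intersection: [2]
|intersection| = 1

1


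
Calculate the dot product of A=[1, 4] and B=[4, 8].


Dot product = sum of element-wise products
A[0]*B[0] = 1*4 = 4
A[1]*B[1] = 4*8 = 32
Sum = 4 + 32 = 36

36


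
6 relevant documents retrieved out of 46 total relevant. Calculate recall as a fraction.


Recall = retrieved_relevant / total_relevant
= 6 / 46
= 6 / (6 + 40)
= 3/23

3/23


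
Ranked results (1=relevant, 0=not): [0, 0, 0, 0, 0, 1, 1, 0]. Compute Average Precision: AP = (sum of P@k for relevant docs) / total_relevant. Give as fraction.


Computing P@k for each relevant position:
Position 1: not relevant
Position 2: not relevant
Position 3: not relevant
Position 4: not relevant
Position 5: not relevant
Position 6: relevant, P@6 = 1/6 = 1/6
Position 7: relevant, P@7 = 2/7 = 2/7
Position 8: not relevant
Sum of P@k = 1/6 + 2/7 = 19/42
AP = 19/42 / 2 = 19/84

19/84


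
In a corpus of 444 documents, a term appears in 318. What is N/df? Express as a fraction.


IDF ratio = N / df
= 444 / 318
= 74/53

74/53


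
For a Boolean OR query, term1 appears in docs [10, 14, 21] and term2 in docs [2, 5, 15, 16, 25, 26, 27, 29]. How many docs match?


Boolean OR: find union of posting lists
term1 docs: [10, 14, 21]
term2 docs: [2, 5, 15, 16, 25, 26, 27, 29]
Union: [2, 5, 10, 14, 15, 16, 21, 25, 26, 27, 29]
|union| = 11

11


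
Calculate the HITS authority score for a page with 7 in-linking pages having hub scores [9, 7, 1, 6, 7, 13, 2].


Authority = sum of hub scores of in-linkers
In-link 1: hub score = 9
In-link 2: hub score = 7
In-link 3: hub score = 1
In-link 4: hub score = 6
In-link 5: hub score = 7
In-link 6: hub score = 13
In-link 7: hub score = 2
Authority = 9 + 7 + 1 + 6 + 7 + 13 + 2 = 45

45


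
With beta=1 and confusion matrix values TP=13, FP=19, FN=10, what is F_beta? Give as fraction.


P = TP/(TP+FP) = 13/32 = 13/32
R = TP/(TP+FN) = 13/23 = 13/23
beta^2 = 1^2 = 1
(1 + beta^2) = 2
Numerator = (1+beta^2)*P*R = 169/368
Denominator = beta^2*P + R = 13/32 + 13/23 = 715/736
F_beta = 26/55

26/55


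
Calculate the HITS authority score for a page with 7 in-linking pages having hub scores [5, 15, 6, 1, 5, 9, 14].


Authority = sum of hub scores of in-linkers
In-link 1: hub score = 5
In-link 2: hub score = 15
In-link 3: hub score = 6
In-link 4: hub score = 1
In-link 5: hub score = 5
In-link 6: hub score = 9
In-link 7: hub score = 14
Authority = 5 + 15 + 6 + 1 + 5 + 9 + 14 = 55

55


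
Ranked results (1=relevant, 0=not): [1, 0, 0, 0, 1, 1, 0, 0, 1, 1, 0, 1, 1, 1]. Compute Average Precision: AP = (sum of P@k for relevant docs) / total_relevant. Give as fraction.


Computing P@k for each relevant position:
Position 1: relevant, P@1 = 1/1 = 1
Position 2: not relevant
Position 3: not relevant
Position 4: not relevant
Position 5: relevant, P@5 = 2/5 = 2/5
Position 6: relevant, P@6 = 3/6 = 1/2
Position 7: not relevant
Position 8: not relevant
Position 9: relevant, P@9 = 4/9 = 4/9
Position 10: relevant, P@10 = 5/10 = 1/2
Position 11: not relevant
Position 12: relevant, P@12 = 6/12 = 1/2
Position 13: relevant, P@13 = 7/13 = 7/13
Position 14: relevant, P@14 = 8/14 = 4/7
Sum of P@k = 1 + 2/5 + 1/2 + 4/9 + 1/2 + 1/2 + 7/13 + 4/7 = 36481/8190
AP = 36481/8190 / 8 = 36481/65520

36481/65520


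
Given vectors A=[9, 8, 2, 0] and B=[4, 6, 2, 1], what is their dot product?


Dot product = sum of element-wise products
A[0]*B[0] = 9*4 = 36
A[1]*B[1] = 8*6 = 48
A[2]*B[2] = 2*2 = 4
A[3]*B[3] = 0*1 = 0
Sum = 36 + 48 + 4 + 0 = 88

88


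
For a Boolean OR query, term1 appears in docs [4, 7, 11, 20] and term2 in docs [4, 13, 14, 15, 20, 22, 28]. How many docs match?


Boolean OR: find union of posting lists
term1 docs: [4, 7, 11, 20]
term2 docs: [4, 13, 14, 15, 20, 22, 28]
Union: [4, 7, 11, 13, 14, 15, 20, 22, 28]
|union| = 9

9


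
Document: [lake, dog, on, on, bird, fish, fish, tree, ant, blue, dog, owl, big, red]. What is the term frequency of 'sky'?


Document has 14 words
Scanning for 'sky':
Term not found in document
Count = 0

0


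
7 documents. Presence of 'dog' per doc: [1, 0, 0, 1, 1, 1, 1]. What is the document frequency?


Checking each document for 'dog':
Doc 1: present
Doc 2: absent
Doc 3: absent
Doc 4: present
Doc 5: present
Doc 6: present
Doc 7: present
df = sum of presences = 1 + 0 + 0 + 1 + 1 + 1 + 1 = 5

5


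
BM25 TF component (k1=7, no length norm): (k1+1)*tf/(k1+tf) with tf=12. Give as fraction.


BM25 TF component = (k1+1)*tf / (k1+tf)
k1 = 7, tf = 12
Numerator = (7+1)*12 = 96
Denominator = 7 + 12 = 19
= 96/19 = 96/19

96/19


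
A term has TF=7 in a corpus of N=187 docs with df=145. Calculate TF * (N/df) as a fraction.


TF * (N/df)
= 7 * (187/145)
= 7 * 187/145
= 1309/145

1309/145


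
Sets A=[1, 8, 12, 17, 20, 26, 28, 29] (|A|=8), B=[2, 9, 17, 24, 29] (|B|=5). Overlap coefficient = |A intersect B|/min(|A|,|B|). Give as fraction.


A intersect B = [17, 29]
|A intersect B| = 2
min(|A|, |B|) = min(8, 5) = 5
Overlap = 2 / 5 = 2/5

2/5


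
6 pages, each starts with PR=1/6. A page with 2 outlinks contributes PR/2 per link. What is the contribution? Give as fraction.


Initial PR = 1/6 = 1/6
Outlinks = 2
Contribution per link = PR / outlinks
= 1/6 / 2
= 1/12

1/12


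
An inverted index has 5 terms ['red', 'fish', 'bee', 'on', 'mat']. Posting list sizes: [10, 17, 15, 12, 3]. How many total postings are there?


Summing posting list sizes:
'red': 10 postings
'fish': 17 postings
'bee': 15 postings
'on': 12 postings
'mat': 3 postings
Total = 10 + 17 + 15 + 12 + 3 = 57

57


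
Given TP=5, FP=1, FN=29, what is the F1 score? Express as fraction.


F1 = 2 * P * R / (P + R)
P = TP/(TP+FP) = 5/6 = 5/6
R = TP/(TP+FN) = 5/34 = 5/34
2 * P * R = 2 * 5/6 * 5/34 = 25/102
P + R = 5/6 + 5/34 = 50/51
F1 = 25/102 / 50/51 = 1/4

1/4


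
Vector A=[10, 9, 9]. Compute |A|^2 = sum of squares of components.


|A|^2 = sum of squared components
A[0]^2 = 10^2 = 100
A[1]^2 = 9^2 = 81
A[2]^2 = 9^2 = 81
Sum = 100 + 81 + 81 = 262

262


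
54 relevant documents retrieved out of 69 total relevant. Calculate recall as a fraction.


Recall = retrieved_relevant / total_relevant
= 54 / 69
= 54 / (54 + 15)
= 18/23

18/23
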